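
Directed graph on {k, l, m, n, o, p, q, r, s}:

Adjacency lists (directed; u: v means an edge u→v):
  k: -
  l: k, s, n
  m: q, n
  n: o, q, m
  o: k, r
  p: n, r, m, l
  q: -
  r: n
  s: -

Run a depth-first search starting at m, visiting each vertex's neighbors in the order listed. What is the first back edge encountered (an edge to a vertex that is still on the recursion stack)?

DFS from m (visiting each vertex's neighbors in the order listed); mark gray on enter, black on exit:
m gray
  q gray
  q black
  n gray
    o gray
      k gray
      k black
      r gray
        r→n: n is gray → back edge
First back edge: r → n.

r→n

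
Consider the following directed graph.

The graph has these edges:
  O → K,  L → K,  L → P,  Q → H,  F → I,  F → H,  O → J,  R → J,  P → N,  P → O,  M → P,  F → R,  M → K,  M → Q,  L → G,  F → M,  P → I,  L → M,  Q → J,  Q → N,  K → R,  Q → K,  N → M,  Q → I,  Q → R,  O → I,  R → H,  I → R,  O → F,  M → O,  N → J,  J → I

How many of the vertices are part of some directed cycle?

A vertex is on a directed cycle iff it belongs to a strongly connected component of size ≥ 2 (or has a self-loop).
The vertices on cycles are {F, I, J, M, N, O, P, Q, R} — 9 in total.

9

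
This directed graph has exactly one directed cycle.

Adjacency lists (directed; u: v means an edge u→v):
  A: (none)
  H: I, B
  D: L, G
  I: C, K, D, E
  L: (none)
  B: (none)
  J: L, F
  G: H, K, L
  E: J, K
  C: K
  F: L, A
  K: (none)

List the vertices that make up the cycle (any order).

D, G, H, I

DFS with gray/black marking from I:
I gray
  C gray
    K gray
    K black
  C black
  I→K: K black — skip
  D gray
    L gray
    L black
    G gray
      H gray
        H→I: I is gray → back edge
Back edge closes the cycle I → D → G → H → I; its vertices are {D, G, H, I}.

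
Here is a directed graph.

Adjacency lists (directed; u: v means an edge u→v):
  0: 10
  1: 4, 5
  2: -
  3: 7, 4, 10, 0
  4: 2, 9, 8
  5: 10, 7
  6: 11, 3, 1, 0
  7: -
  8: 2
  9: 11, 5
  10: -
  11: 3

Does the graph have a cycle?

DFS with white/gray/black marking, starting from 7:
7 gray
7 black
0 gray
  10 gray
  10 black
0 black
1 gray
  4 gray
    2 gray
    2 black
    9 gray
      11 gray
        3 gray
          3→7: 7 black — skip
          3→4: 4 is gray → back edge
Back edge found, so a cycle exists: 4 → 9 → 11 → 3 → 4.

Yes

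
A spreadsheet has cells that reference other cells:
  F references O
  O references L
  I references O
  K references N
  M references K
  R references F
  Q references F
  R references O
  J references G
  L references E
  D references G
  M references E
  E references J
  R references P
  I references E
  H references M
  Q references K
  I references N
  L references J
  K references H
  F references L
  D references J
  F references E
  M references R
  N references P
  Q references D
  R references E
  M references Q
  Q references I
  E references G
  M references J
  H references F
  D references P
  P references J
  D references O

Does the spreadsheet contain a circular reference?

Yes

DFS with white/gray/black marking, starting from E:
E gray
  J gray
    G gray
    G black
  J black
  E→G: G black — skip
E black
D gray
  O gray
    L gray
      L→J: J black — skip
      L→E: E black — skip
    L black
  O black
  P gray
    P→J: J black — skip
  P black
  D→J: J black — skip
  D→G: G black — skip
D black
F gray
  F→O: O black — skip
  F→E: E black — skip
  F→L: L black — skip
F black
H gray
  M gray
    R gray
      R→F: F black — skip
      R→O: O black — skip
      R→E: E black — skip
      R→P: P black — skip
    R black
    Q gray
      K gray
        N gray
          N→P: P black — skip
        N black
        K→H: H is gray → back edge
Back edge found, so a cycle exists: H → M → Q → K → H.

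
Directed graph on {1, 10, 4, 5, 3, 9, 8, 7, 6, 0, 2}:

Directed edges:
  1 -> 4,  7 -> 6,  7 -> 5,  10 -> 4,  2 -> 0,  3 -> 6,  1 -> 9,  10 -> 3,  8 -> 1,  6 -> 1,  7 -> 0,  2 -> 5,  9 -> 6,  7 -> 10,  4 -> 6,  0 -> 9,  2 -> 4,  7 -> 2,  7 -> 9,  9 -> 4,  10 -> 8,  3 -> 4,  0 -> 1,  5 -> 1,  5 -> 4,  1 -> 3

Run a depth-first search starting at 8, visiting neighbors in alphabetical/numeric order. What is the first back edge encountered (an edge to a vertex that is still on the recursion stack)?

DFS from 8 (visiting neighbors in alphabetical/numeric order); mark gray on enter, black on exit:
8 gray
  1 gray
    3 gray
      4 gray
        6 gray
          6→1: 1 is gray → back edge
First back edge: 6 → 1.

6->1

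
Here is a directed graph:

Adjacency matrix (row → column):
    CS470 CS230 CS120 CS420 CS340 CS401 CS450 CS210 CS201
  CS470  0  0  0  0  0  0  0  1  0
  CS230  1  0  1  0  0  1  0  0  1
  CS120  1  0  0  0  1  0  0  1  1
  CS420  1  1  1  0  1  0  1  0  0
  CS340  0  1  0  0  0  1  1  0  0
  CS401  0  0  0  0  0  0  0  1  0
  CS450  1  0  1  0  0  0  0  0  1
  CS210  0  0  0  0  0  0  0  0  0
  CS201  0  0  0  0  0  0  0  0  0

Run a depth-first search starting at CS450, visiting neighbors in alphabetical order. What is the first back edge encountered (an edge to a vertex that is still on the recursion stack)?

DFS from CS450 (visiting neighbors in alphabetical order); mark gray on enter, black on exit:
CS450 gray
  CS120 gray
    CS201 gray
    CS201 black
    CS210 gray
    CS210 black
    CS340 gray
      CS230 gray
        CS230→CS120: CS120 is gray → back edge
First back edge: CS230 → CS120.

CS230->CS120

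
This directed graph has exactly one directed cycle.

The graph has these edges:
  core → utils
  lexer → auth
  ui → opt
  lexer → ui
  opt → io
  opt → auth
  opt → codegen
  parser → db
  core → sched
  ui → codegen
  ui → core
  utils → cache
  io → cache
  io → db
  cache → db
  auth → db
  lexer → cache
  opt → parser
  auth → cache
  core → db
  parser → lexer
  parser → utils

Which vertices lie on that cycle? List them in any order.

ui, opt, lexer, parser

DFS with gray/black marking from ui:
ui gray
  core gray
    db gray
    db black
    sched gray
    sched black
    utils gray
      cache gray
        cache→db: db black — skip
      cache black
    utils black
  core black
  opt gray
    auth gray
      auth→cache: cache black — skip
      auth→db: db black — skip
    auth black
    codegen gray
    codegen black
    parser gray
      parser→db: db black — skip
      parser→utils: utils black — skip
      lexer gray
        lexer→cache: cache black — skip
        lexer→ui: ui is gray → back edge
Back edge closes the cycle ui → opt → parser → lexer → ui; its vertices are {ui, opt, lexer, parser}.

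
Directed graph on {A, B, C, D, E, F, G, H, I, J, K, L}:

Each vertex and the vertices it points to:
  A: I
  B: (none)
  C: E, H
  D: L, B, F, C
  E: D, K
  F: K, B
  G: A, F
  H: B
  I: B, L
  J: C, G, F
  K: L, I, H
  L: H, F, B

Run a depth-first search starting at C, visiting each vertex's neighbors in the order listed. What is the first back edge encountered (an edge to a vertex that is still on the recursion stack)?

DFS from C (visiting each vertex's neighbors in the order listed); mark gray on enter, black on exit:
C gray
  E gray
    D gray
      L gray
        H gray
          B gray
          B black
        H black
        F gray
          K gray
            K→L: L is gray → back edge
First back edge: K → L.

K->L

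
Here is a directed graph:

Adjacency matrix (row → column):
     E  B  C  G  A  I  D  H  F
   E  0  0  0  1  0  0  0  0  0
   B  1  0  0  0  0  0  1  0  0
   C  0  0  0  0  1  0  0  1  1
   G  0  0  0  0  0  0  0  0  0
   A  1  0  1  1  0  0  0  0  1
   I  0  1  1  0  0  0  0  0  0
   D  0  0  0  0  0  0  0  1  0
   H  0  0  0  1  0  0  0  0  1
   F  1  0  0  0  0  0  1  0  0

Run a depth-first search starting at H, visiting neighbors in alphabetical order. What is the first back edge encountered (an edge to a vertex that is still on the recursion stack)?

D→H

DFS from H (visiting neighbors in alphabetical order); mark gray on enter, black on exit:
H gray
  F gray
    D gray
      D→H: H is gray → back edge
First back edge: D → H.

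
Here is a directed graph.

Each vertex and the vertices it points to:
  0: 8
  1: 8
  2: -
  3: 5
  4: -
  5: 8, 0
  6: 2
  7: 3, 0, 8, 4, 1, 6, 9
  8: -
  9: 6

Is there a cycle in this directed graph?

No

DFS with white/gray/black marking, starting from 9:
9 gray
  6 gray
    2 gray
    2 black
  6 black
9 black
0 gray
  8 gray
  8 black
0 black
1 gray
  1→8: 8 black — skip
1 black
3 gray
  5 gray
    5→8: 8 black — skip
    5→0: 0 black — skip
  5 black
3 black
4 gray
4 black
7 gray
  7→3: 3 black — skip
  7→0: 0 black — skip
  7→8: 8 black — skip
  7→4: 4 black — skip
  7→1: 1 black — skip
  7→6: 6 black — skip
  7→9: 9 black — skip
7 black
Every edge goes to a white or black vertex — no back edge, so the graph is acyclic.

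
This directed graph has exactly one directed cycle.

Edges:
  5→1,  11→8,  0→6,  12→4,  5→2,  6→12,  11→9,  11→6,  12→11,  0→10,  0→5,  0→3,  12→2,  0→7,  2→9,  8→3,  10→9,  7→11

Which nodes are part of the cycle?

6, 11, 12

DFS with gray/black marking from 6:
6 gray
  12 gray
    2 gray
      9 gray
      9 black
    2 black
    4 gray
    4 black
    11 gray
      11→9: 9 black — skip
      11→6: 6 is gray → back edge
Back edge closes the cycle 6 → 12 → 11 → 6; its vertices are {6, 11, 12}.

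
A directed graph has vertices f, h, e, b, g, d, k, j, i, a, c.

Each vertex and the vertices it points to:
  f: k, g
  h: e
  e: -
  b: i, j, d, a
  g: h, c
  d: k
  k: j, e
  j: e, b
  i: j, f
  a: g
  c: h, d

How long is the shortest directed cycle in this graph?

For each vertex v, BFS finds the shortest path from v back to v.
The shortest such closed walk is b → j → b, length 2.

2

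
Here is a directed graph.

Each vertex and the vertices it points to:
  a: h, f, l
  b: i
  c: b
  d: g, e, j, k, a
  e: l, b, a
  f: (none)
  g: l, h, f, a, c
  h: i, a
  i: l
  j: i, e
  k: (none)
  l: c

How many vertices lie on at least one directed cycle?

6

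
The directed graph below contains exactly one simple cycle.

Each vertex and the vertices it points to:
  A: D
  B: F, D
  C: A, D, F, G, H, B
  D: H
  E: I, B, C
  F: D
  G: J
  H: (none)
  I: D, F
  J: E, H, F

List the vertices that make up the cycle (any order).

DFS with gray/black marking from E:
E gray
  I gray
    D gray
      H gray
      H black
    D black
    F gray
      F→D: D black — skip
    F black
  I black
  B gray
    B→F: F black — skip
    B→D: D black — skip
  B black
  C gray
    A gray
      A→D: D black — skip
    A black
    C→D: D black — skip
    C→F: F black — skip
    G gray
      J gray
        J→E: E is gray → back edge
Back edge closes the cycle E → C → G → J → E; its vertices are {C, E, G, J}.

C, E, G, J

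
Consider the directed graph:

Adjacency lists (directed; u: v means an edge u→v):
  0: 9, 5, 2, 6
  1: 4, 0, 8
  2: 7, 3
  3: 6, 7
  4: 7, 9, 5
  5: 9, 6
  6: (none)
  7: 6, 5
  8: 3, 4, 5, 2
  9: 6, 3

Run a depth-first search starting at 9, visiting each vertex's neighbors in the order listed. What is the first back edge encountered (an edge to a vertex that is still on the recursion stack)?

5->9

DFS from 9 (visiting each vertex's neighbors in the order listed); mark gray on enter, black on exit:
9 gray
  6 gray
  6 black
  3 gray
    3→6: 6 black — skip
    7 gray
      7→6: 6 black — skip
      5 gray
        5→9: 9 is gray → back edge
First back edge: 5 → 9.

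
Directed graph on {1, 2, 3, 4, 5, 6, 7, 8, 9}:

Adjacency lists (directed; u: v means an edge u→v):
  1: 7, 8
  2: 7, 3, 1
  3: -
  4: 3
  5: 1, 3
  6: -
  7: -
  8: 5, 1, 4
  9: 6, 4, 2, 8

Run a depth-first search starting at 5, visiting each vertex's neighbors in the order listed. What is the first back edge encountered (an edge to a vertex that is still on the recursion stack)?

8->5

DFS from 5 (visiting each vertex's neighbors in the order listed); mark gray on enter, black on exit:
5 gray
  1 gray
    7 gray
    7 black
    8 gray
      8→5: 5 is gray → back edge
First back edge: 8 → 5.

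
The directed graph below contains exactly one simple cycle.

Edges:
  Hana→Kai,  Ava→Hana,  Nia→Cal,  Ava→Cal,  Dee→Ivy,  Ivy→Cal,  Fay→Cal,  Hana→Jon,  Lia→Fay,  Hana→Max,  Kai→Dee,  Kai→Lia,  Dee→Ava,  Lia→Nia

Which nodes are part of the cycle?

Ava, Dee, Kai, Hana

DFS with gray/black marking from Hana:
Hana gray
  Max gray
  Max black
  Jon gray
  Jon black
  Kai gray
    Lia gray
      Nia gray
        Cal gray
        Cal black
      Nia black
      Fay gray
        Fay→Cal: Cal black — skip
      Fay black
    Lia black
    Dee gray
      Ava gray
        Ava→Hana: Hana is gray → back edge
Back edge closes the cycle Hana → Kai → Dee → Ava → Hana; its vertices are {Ava, Dee, Kai, Hana}.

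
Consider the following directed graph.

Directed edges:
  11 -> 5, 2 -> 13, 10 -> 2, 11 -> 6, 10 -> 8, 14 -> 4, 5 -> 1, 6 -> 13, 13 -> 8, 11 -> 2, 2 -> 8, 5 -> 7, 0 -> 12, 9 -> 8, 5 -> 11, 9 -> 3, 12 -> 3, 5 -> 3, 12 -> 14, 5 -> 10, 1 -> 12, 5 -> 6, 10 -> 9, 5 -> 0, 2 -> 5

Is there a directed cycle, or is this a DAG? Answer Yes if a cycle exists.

Yes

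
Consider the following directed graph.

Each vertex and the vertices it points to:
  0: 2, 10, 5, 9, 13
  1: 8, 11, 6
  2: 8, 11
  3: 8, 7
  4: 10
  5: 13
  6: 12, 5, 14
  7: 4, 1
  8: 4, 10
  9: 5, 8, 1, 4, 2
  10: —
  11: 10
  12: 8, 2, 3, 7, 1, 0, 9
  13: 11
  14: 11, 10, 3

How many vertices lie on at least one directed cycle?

8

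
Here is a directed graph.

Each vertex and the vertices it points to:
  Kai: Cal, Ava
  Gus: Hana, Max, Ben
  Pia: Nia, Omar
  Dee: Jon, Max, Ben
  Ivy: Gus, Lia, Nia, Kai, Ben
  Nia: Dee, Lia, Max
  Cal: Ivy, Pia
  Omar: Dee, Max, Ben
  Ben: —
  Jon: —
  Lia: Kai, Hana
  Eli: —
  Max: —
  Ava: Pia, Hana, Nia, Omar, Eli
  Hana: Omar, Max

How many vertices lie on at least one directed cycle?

7

A vertex is on a directed cycle iff it belongs to a strongly connected component of size ≥ 2 (or has a self-loop).
The vertices on cycles are {Ava, Cal, Ivy, Kai, Lia, Nia, Pia} — 7 in total.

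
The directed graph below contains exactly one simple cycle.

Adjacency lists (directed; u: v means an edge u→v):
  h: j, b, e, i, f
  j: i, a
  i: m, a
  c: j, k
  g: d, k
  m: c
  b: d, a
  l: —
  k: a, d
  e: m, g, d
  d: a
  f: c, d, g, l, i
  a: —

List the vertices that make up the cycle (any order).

c, i, j, m

DFS with gray/black marking from i:
i gray
  m gray
    c gray
      j gray
        j→i: i is gray → back edge
Back edge closes the cycle i → m → c → j → i; its vertices are {c, i, j, m}.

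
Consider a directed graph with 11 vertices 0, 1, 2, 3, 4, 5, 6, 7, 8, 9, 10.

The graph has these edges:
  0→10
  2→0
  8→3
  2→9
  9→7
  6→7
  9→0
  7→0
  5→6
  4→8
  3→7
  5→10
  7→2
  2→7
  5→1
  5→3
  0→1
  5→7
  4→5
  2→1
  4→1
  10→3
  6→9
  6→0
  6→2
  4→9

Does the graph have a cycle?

Yes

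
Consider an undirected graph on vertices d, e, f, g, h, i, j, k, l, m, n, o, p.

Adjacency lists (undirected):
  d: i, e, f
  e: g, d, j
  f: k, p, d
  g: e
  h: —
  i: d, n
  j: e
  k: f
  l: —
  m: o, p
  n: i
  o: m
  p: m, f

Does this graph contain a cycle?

No

DFS, tracking each vertex's parent; an edge to a visited non-parent vertex closes a cycle.
Start from n:
visit n (parent –)
  visit i (parent n)
    visit d (parent i)
      d–i: parent, skip
      visit e (parent d)
        visit g (parent e)
          g–e: parent, skip
        e–d: parent, skip
        visit j (parent e)
          j–e: parent, skip
      visit f (parent d)
        visit k (parent f)
          k–f: parent, skip
        visit p (parent f)
          visit m (parent p)
            visit o (parent m)
              o–m: parent, skip
            m–p: parent, skip
          p–f: parent, skip
        f–d: parent, skip
    i–n: parent, skip
visit h (parent –)
visit l (parent –)
No non-parent visited neighbor found — the graph is a forest.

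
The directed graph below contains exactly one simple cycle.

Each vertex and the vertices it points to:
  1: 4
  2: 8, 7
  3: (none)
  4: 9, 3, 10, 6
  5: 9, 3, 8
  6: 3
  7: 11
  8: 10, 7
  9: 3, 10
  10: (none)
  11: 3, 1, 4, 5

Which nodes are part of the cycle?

DFS with gray/black marking from 7:
7 gray
  11 gray
    3 gray
    3 black
    1 gray
      4 gray
        9 gray
          9→3: 3 black — skip
          10 gray
          10 black
        9 black
        4→3: 3 black — skip
        4→10: 10 black — skip
        6 gray
          6→3: 3 black — skip
        6 black
      4 black
    1 black
    11→4: 4 black — skip
    5 gray
      5→9: 9 black — skip
      5→3: 3 black — skip
      8 gray
        8→10: 10 black — skip
        8→7: 7 is gray → back edge
Back edge closes the cycle 7 → 11 → 5 → 8 → 7; its vertices are {5, 7, 8, 11}.

5, 7, 8, 11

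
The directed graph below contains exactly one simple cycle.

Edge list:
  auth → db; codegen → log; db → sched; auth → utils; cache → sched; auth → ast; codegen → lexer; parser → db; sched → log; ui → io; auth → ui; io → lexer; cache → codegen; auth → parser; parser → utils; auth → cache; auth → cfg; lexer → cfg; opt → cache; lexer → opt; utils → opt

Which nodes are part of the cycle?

DFS with gray/black marking from cache:
cache gray
  sched gray
    log gray
    log black
  sched black
  codegen gray
    lexer gray
      cfg gray
      cfg black
      opt gray
        opt→cache: cache is gray → back edge
Back edge closes the cycle cache → codegen → lexer → opt → cache; its vertices are {opt, cache, lexer, codegen}.

opt, cache, lexer, codegen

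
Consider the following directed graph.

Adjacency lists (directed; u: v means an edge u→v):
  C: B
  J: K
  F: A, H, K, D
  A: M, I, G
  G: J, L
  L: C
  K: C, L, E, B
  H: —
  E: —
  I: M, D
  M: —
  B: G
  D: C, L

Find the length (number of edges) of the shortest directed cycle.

4

For each vertex v, BFS finds the shortest path from v back to v.
The shortest such closed walk is K → B → G → J → K, length 4.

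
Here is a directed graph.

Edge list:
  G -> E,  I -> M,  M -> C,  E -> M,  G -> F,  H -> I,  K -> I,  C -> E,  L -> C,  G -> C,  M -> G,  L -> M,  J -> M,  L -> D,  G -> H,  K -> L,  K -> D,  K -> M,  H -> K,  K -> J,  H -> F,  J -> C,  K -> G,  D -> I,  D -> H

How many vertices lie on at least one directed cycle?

A vertex is on a directed cycle iff it belongs to a strongly connected component of size ≥ 2 (or has a self-loop).
The vertices on cycles are {C, D, E, G, H, I, J, K, L, M} — 10 in total.

10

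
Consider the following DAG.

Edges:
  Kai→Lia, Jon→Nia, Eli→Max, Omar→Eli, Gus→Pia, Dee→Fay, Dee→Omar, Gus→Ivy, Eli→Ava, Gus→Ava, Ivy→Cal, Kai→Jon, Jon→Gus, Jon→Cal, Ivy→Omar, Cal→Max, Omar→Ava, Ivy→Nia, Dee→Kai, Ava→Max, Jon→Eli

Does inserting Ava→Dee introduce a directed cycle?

Adding Ava→Dee creates a cycle iff Dee can already reach Ava.
Path from Dee: Dee → Omar → Ava.
So Dee → … → Ava → Dee is a cycle.

Yes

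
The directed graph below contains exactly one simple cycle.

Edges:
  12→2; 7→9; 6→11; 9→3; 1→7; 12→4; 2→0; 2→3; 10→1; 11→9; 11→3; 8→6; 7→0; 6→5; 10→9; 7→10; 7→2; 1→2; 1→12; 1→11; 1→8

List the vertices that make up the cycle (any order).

1, 7, 10

DFS with gray/black marking from 1:
1 gray
  12 gray
    2 gray
      0 gray
      0 black
      3 gray
      3 black
    2 black
    4 gray
    4 black
  12 black
  8 gray
    6 gray
      5 gray
      5 black
      11 gray
        9 gray
          9→3: 3 black — skip
        9 black
        11→3: 3 black — skip
      11 black
    6 black
  8 black
  7 gray
    7→2: 2 black — skip
    10 gray
      10→1: 1 is gray → back edge
Back edge closes the cycle 1 → 7 → 10 → 1; its vertices are {1, 7, 10}.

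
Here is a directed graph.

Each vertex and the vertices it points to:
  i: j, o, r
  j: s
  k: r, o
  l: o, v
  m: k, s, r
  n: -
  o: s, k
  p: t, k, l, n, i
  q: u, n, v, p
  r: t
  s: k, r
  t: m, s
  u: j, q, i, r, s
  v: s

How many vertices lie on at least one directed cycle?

8

A vertex is on a directed cycle iff it belongs to a strongly connected component of size ≥ 2 (or has a self-loop).
The vertices on cycles are {k, m, o, q, r, s, t, u} — 8 in total.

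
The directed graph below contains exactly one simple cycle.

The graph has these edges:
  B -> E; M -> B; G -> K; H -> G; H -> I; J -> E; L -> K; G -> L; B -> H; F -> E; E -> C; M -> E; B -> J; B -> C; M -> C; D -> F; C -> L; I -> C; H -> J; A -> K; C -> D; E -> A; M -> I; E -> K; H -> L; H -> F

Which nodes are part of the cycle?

DFS with gray/black marking from F:
F gray
  E gray
    A gray
      K gray
      K black
    A black
    E→K: K black — skip
    C gray
      L gray
        L→K: K black — skip
      L black
      D gray
        D→F: F is gray → back edge
Back edge closes the cycle F → E → C → D → F; its vertices are {C, D, E, F}.

C, D, E, F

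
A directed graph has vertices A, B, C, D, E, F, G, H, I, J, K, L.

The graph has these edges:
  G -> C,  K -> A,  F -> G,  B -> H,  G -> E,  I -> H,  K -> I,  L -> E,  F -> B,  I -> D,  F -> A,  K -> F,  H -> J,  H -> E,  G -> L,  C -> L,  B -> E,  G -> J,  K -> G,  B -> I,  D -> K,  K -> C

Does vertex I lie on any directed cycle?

Yes

I is on a cycle iff I can reach itself via ≥1 edge.
I → D → K → I — yes.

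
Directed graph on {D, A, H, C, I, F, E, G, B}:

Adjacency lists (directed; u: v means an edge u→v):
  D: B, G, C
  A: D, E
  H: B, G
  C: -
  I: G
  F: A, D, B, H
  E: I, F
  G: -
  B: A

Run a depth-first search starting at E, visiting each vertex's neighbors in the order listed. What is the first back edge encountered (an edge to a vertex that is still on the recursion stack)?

DFS from E (visiting each vertex's neighbors in the order listed); mark gray on enter, black on exit:
E gray
  I gray
    G gray
    G black
  I black
  F gray
    A gray
      D gray
        B gray
          B→A: A is gray → back edge
First back edge: B → A.

B→A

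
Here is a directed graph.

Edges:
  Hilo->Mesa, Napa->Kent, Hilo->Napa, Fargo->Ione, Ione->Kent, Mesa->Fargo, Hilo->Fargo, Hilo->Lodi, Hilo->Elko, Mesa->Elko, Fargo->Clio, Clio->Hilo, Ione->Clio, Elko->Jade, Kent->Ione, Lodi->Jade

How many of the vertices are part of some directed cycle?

7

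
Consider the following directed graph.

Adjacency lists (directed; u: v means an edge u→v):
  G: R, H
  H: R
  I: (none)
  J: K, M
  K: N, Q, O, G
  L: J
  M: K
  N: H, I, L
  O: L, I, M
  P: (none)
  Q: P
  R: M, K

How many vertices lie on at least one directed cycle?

9

A vertex is on a directed cycle iff it belongs to a strongly connected component of size ≥ 2 (or has a self-loop).
The vertices on cycles are {G, H, J, K, L, M, N, O, R} — 9 in total.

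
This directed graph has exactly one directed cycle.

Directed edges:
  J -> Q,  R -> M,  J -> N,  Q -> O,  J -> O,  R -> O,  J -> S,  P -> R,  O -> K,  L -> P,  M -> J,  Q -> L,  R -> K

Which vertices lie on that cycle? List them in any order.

J, L, M, P, Q, R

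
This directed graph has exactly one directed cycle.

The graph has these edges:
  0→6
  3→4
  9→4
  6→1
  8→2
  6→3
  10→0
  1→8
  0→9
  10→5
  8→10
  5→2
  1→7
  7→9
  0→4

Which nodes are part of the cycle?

DFS with gray/black marking from 0:
0 gray
  6 gray
    3 gray
      4 gray
      4 black
    3 black
    1 gray
      8 gray
        10 gray
          10→0: 0 is gray → back edge
Back edge closes the cycle 0 → 6 → 1 → 8 → 10 → 0; its vertices are {0, 1, 6, 8, 10}.

0, 1, 6, 8, 10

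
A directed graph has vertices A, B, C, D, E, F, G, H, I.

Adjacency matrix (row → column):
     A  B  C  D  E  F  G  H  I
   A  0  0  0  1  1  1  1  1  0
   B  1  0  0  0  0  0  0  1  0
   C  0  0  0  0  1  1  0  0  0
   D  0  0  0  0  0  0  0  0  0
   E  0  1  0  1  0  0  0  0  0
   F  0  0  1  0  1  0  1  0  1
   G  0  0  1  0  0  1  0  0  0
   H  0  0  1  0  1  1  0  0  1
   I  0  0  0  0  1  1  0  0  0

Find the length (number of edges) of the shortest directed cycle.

2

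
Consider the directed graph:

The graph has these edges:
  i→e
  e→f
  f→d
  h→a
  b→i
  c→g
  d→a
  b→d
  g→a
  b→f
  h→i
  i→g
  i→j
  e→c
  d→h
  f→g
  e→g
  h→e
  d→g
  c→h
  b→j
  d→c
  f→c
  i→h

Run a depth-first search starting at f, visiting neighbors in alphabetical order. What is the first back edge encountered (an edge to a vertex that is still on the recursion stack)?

e->c

DFS from f (visiting neighbors in alphabetical order); mark gray on enter, black on exit:
f gray
  c gray
    g gray
      a gray
      a black
    g black
    h gray
      h→a: a black — skip
      e gray
        e→c: c is gray → back edge
First back edge: e → c.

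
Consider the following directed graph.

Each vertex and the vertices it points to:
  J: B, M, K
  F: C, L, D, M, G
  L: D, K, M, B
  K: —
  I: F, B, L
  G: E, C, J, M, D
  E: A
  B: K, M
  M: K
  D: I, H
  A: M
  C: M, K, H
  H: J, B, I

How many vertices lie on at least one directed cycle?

A vertex is on a directed cycle iff it belongs to a strongly connected component of size ≥ 2 (or has a self-loop).
The vertices on cycles are {C, D, F, G, H, I, L} — 7 in total.

7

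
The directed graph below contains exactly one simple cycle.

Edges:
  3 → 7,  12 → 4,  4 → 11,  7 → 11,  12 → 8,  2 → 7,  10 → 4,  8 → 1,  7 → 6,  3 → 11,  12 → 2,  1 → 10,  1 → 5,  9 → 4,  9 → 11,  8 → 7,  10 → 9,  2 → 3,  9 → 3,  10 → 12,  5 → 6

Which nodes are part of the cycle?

DFS with gray/black marking from 8:
8 gray
  7 gray
    6 gray
    6 black
    11 gray
    11 black
  7 black
  1 gray
    5 gray
      5→6: 6 black — skip
    5 black
    10 gray
      9 gray
        9→11: 11 black — skip
        4 gray
          4→11: 11 black — skip
        4 black
        3 gray
          3→11: 11 black — skip
          3→7: 7 black — skip
        3 black
      9 black
      10→4: 4 black — skip
      12 gray
        12→4: 4 black — skip
        2 gray
          2→7: 7 black — skip
          2→3: 3 black — skip
        2 black
        12→8: 8 is gray → back edge
Back edge closes the cycle 8 → 1 → 10 → 12 → 8; its vertices are {1, 8, 10, 12}.

1, 8, 10, 12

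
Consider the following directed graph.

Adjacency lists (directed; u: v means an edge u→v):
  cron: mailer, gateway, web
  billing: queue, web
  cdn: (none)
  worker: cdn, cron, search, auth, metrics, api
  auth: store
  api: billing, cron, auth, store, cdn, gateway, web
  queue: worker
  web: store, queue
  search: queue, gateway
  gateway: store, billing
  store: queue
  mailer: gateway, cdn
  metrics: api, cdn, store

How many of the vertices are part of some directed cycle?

12

A vertex is on a directed cycle iff it belongs to a strongly connected component of size ≥ 2 (or has a self-loop).
The vertices on cycles are {api, web, auth, cron, queue, store, mailer, search, worker, billing, gateway, metrics} — 12 in total.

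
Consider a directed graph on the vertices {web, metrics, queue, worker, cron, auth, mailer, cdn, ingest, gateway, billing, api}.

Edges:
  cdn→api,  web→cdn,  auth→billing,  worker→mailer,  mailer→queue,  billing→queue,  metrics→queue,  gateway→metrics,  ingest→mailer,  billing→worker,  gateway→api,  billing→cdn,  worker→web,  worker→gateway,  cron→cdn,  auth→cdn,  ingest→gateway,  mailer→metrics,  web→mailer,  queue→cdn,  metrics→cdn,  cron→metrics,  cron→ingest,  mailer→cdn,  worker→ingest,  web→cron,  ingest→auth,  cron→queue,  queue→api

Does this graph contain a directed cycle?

DFS with white/gray/black marking, starting from web:
web gray
  mailer gray
    queue gray
      api gray
      api black
      cdn gray
        cdn→api: api black — skip
      cdn black
    queue black
    metrics gray
      metrics→queue: queue black — skip
      metrics→cdn: cdn black — skip
    metrics black
    mailer→cdn: cdn black — skip
  mailer black
  web→cdn: cdn black — skip
  cron gray
    ingest gray
      auth gray
        billing gray
          billing→queue: queue black — skip
          worker gray
            worker→ingest: ingest is gray → back edge
Back edge found, so a cycle exists: ingest → auth → billing → worker → ingest.

Yes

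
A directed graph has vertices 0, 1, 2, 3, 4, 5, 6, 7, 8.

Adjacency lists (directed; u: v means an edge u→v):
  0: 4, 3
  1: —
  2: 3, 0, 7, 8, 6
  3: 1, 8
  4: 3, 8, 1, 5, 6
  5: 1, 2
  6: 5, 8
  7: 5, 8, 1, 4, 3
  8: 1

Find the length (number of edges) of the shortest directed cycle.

For each vertex v, BFS finds the shortest path from v back to v.
The shortest such closed walk is 6 → 5 → 2 → 6, length 3.

3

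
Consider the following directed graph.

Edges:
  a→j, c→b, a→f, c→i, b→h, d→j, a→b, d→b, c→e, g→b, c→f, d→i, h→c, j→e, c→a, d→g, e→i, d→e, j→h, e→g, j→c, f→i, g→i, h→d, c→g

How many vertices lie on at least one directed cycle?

A vertex is on a directed cycle iff it belongs to a strongly connected component of size ≥ 2 (or has a self-loop).
The vertices on cycles are {a, b, c, d, e, g, h, j} — 8 in total.

8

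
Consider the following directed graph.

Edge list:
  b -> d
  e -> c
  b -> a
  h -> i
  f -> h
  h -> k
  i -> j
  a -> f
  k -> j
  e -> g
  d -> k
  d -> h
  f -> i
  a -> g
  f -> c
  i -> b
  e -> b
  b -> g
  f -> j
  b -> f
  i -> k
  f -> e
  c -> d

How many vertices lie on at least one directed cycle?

8

A vertex is on a directed cycle iff it belongs to a strongly connected component of size ≥ 2 (or has a self-loop).
The vertices on cycles are {a, b, c, d, e, f, h, i} — 8 in total.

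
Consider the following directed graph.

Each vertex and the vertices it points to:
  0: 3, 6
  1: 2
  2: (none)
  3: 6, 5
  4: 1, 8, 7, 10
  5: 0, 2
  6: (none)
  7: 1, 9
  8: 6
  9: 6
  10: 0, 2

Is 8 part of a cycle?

No

8 lies on a cycle iff there is a path from 8 back to itself.
Exploring from 8, it never reaches itself; equivalently, its strongly connected component is a singleton.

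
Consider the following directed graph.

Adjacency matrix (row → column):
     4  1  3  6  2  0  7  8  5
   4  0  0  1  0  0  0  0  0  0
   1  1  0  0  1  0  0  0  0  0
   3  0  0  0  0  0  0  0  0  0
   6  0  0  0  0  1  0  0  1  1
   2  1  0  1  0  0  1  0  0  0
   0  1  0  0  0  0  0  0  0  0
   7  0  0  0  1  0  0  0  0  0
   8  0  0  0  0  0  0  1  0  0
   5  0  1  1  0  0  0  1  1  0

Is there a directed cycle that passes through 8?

8 is on a cycle iff 8 can reach itself via ≥1 edge.
8 → 7 → 6 → 8 — yes.

Yes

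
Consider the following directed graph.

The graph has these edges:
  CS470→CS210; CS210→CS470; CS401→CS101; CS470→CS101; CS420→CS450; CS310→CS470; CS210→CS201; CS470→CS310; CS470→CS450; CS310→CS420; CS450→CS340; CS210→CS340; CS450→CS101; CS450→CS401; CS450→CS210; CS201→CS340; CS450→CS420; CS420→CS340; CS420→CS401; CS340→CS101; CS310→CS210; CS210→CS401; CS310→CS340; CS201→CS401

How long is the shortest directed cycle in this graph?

2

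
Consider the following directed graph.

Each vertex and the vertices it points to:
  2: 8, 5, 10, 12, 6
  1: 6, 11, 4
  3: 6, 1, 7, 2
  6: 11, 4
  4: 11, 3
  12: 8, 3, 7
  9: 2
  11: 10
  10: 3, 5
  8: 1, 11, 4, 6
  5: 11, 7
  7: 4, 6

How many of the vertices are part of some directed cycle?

11

A vertex is on a directed cycle iff it belongs to a strongly connected component of size ≥ 2 (or has a self-loop).
The vertices on cycles are {1, 2, 3, 4, 5, 6, 7, 8, 10, 11, 12} — 11 in total.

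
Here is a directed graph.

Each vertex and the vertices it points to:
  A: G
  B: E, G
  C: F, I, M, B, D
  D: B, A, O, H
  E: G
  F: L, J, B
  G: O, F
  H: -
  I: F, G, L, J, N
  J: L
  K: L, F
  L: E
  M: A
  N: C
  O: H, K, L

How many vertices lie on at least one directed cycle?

11

A vertex is on a directed cycle iff it belongs to a strongly connected component of size ≥ 2 (or has a self-loop).
The vertices on cycles are {B, C, E, F, G, I, J, K, L, N, O} — 11 in total.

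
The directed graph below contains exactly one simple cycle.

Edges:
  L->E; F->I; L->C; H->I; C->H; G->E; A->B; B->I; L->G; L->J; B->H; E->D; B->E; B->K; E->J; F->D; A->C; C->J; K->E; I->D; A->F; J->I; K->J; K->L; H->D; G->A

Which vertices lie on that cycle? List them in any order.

A, B, G, K, L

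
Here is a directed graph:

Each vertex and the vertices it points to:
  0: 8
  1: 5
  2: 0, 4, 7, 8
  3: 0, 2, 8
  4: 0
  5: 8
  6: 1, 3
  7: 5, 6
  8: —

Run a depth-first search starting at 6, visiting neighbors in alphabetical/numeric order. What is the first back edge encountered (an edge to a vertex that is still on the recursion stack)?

DFS from 6 (visiting neighbors in alphabetical/numeric order); mark gray on enter, black on exit:
6 gray
  1 gray
    5 gray
      8 gray
      8 black
    5 black
  1 black
  3 gray
    0 gray
      0→8: 8 black — skip
    0 black
    2 gray
      2→0: 0 black — skip
      4 gray
        4→0: 0 black — skip
      4 black
      7 gray
        7→5: 5 black — skip
        7→6: 6 is gray → back edge
First back edge: 7 → 6.

7→6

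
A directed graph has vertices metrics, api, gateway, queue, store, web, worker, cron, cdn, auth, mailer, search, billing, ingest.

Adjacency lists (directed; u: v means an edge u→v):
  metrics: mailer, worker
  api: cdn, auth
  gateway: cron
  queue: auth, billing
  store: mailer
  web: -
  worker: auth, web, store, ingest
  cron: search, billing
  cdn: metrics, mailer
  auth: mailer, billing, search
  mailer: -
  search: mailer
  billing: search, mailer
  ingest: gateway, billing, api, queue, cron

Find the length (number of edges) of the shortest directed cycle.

For each vertex v, BFS finds the shortest path from v back to v.
The shortest such closed walk is metrics → worker → ingest → api → cdn → metrics, length 5.

5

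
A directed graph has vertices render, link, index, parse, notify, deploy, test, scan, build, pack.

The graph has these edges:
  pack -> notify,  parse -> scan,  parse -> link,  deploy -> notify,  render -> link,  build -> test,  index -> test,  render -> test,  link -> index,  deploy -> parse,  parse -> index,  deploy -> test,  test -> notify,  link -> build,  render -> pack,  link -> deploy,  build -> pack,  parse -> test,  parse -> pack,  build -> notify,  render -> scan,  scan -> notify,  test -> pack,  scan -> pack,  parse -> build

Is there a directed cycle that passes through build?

build lies on a cycle iff there is a path from build back to itself.
Exploring from build, it never reaches itself; equivalently, its strongly connected component is a singleton.

No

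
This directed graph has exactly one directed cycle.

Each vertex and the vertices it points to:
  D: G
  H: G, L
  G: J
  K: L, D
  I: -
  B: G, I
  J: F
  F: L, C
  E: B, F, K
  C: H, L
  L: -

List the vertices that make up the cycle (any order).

C, F, G, H, J

DFS with gray/black marking from F:
F gray
  L gray
  L black
  C gray
    H gray
      G gray
        J gray
          J→F: F is gray → back edge
Back edge closes the cycle F → C → H → G → J → F; its vertices are {C, F, G, H, J}.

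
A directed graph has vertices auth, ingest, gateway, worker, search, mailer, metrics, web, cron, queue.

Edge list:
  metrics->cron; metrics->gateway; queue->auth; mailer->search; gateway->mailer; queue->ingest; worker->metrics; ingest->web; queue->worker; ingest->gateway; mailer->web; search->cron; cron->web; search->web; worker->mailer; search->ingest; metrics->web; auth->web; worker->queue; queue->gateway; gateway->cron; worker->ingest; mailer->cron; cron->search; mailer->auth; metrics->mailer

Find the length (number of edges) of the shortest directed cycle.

For each vertex v, BFS finds the shortest path from v back to v.
The shortest such closed walk is worker → queue → worker, length 2.

2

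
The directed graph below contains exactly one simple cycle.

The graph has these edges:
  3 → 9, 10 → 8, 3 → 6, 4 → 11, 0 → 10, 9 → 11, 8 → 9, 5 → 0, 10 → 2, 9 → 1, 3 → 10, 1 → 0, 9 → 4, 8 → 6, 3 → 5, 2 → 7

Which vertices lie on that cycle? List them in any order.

0, 1, 8, 9, 10

DFS with gray/black marking from 10:
10 gray
  2 gray
    7 gray
    7 black
  2 black
  8 gray
    6 gray
    6 black
    9 gray
      1 gray
        0 gray
          0→10: 10 is gray → back edge
Back edge closes the cycle 10 → 8 → 9 → 1 → 0 → 10; its vertices are {0, 1, 8, 9, 10}.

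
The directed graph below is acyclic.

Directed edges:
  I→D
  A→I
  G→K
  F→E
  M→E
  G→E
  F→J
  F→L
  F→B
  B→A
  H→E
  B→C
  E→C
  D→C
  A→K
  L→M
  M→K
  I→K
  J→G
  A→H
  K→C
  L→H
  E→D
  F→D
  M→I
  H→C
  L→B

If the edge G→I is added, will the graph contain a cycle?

No

Adding G→I creates a cycle iff I can already reach G.
Explore from I: no path reaches G. The graph stays acyclic.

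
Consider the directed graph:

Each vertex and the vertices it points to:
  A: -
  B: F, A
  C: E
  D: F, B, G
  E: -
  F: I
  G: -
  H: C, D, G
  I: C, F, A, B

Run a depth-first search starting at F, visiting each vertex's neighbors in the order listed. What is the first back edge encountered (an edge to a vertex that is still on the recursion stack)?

I->F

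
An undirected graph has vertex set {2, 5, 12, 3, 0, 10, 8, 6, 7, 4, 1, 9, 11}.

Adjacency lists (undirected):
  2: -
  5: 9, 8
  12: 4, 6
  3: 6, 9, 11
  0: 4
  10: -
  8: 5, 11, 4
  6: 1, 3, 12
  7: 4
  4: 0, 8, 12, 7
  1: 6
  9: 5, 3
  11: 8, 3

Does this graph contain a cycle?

Yes

DFS, tracking each vertex's parent; an edge to a visited non-parent vertex closes a cycle.
Start from 6:
visit 6 (parent –)
  visit 1 (parent 6)
    1–6: parent, skip
  visit 3 (parent 6)
    3–6: parent, skip
    visit 9 (parent 3)
      visit 5 (parent 9)
        5–9: parent, skip
        visit 8 (parent 5)
          8–5: parent, skip
          visit 11 (parent 8)
            11–8: parent, skip
            11–3: 3 visited and ≠ parent → cycle
Cycle: 3 – 9 – 5 – 8 – 11 – 3.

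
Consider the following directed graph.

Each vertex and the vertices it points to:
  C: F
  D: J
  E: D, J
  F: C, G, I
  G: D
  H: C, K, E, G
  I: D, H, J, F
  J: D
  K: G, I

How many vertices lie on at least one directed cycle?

A vertex is on a directed cycle iff it belongs to a strongly connected component of size ≥ 2 (or has a self-loop).
The vertices on cycles are {C, D, F, H, I, J, K} — 7 in total.

7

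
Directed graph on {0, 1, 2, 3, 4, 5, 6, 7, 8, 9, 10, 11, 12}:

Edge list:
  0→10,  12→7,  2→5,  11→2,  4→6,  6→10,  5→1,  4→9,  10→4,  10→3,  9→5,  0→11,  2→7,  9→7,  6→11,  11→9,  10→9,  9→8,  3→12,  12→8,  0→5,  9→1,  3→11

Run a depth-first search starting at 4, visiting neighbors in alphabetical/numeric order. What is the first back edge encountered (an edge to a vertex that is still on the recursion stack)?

DFS from 4 (visiting neighbors in alphabetical/numeric order); mark gray on enter, black on exit:
4 gray
  6 gray
    10 gray
      3 gray
        11 gray
          2 gray
            5 gray
              1 gray
              1 black
            5 black
            7 gray
            7 black
          2 black
          9 gray
            9→1: 1 black — skip
            9→5: 5 black — skip
            9→7: 7 black — skip
            8 gray
            8 black
          9 black
        11 black
        12 gray
          12→7: 7 black — skip
          12→8: 8 black — skip
        12 black
      3 black
      10→4: 4 is gray → back edge
First back edge: 10 → 4.

10→4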